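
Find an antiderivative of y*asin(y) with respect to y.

Use integration by parts with u = arcsin(y), dv = y dy.
Then du = 1/sqrt(-y**2 + 1) dy.

y**2*asin(y)/2 + y*sqrt(-y**2 + 1)/4 - asin(y)/4 + C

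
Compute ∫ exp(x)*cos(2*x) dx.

Let I denote the integral. Integrate by parts with u = cos(2*x), dv = exp(x) dx, so v = exp(x): I = exp(x)*cos(2*x) + 2·∫ exp(x)*sin(2*x) dx.
Apply parts again with u = sin(2*x), dv = exp(x) dx: ∫ exp(x)*sin(2*x) dx = exp(x)*sin(2*x) − 2·I. Substituting back brings back I: I = 2*exp(x)*sin(2*x) + exp(x)*cos(2*x) − 4·I.
Solving for I: (1 + 4)·I equals the remaining terms, so I = (1/5)·(2*exp(x)*sin(2*x) + exp(x)*cos(2*x)).

2*exp(x)*sin(2*x)/5 + exp(x)*cos(2*x)/5 + C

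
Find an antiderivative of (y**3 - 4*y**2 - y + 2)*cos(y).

Use integration by parts with u = y**3 - 4*y**2 - y + 2, dv = cos(y) dy, so v = sin(y).
Apply parts 3 times (tabular method): alternate signs, differentiate u down to 0, integrate dv up.

y**3*sin(y) - 4*y**2*sin(y) + 3*y**2*cos(y) - 7*y*sin(y) - 8*y*cos(y) + 10*sin(y) - 7*cos(y) + C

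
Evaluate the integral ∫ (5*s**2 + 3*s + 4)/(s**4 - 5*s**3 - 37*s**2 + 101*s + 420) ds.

27*log(s - 7)/22 - log(s - 5) + log(s + 3)/2 - 8*log(s + 4)/11 + C

Factor the denominator: (s - 7)*(s - 5)*(s + 3)*(s + 4).
Partial-fraction decomposition: -8/(11*(s + 4)) + 1/(2*(s + 3)) - 1/(s - 5) + 27/(22*(s - 7)).
Integrate each term: A/(s−a) contributes A·log|s−a|.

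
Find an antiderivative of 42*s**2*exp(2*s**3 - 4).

7*exp(2*s**3 - 4) + C

Let u = 2*s**3 - 4, so du = (6*s**2) ds.
Rewriting, the integral becomes 7·∫ e^u du = 7·e^u.
Substituting back, u = 2*s**3 - 4.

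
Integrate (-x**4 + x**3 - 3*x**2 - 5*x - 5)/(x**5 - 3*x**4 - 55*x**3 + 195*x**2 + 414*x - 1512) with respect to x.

Factor the denominator: (x - 6)*(x - 4)*(x - 3)*(x + 3)*(x + 7).
Partial-fraction decomposition: -2861/(5720*(x + 7)) + 125/(1512*(x + 3)) - 101/(180*(x - 3)) + 265/(154*(x - 4)) - 1223/(702*(x - 6)).
Integrate each term: A/(x−a) contributes A·log|x−a|.

-1223*log(x - 6)/702 + 265*log(x - 4)/154 - 101*log(x - 3)/180 + 125*log(x + 3)/1512 - 2861*log(x + 7)/5720 + C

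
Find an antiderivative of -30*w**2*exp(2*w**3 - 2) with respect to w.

Let u = 2*w**3 - 2, so du = (6*w**2) dw.
Rewriting, the integral becomes -5·∫ e^u du = -5·e^u.
Substituting back, u = 2*w**3 - 2.

-5*exp(2*w**3 - 2) + C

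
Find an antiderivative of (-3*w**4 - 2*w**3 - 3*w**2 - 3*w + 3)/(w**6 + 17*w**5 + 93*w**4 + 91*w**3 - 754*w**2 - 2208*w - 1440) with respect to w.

Factor the denominator: (w - 3)*(w + 1)*(w + 4)**2*(w + 5)*(w + 6).
Partial-fraction decomposition: 1181/(60*(w + 6)) - 841/(16*(w + 5)) + 58045/(1764*(w + 4)) - 673/(42*(w + 4)**2) - 1/(360*(w + 1)) - 55/(2352*(w - 3)).
Integrate each term; A/(w−a) gives A·log|w−a|; A/(w−a)² gives −A/(w−a).

-55*log(w - 3)/2352 - log(w + 1)/360 + 58045*log(w + 4)/1764 - 841*log(w + 5)/16 + 1181*log(w + 6)/60 + 673/(42*w + 168) + C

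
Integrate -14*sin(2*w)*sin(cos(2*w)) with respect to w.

-7*cos(cos(2*w)) + C

Let u = cos(2*w), so du = (-2*sin(2*w)) dw.
Rewriting, the integral becomes 7·∫ sin(u) du = 7·-cos(u).
Substituting back, u = cos(2*w).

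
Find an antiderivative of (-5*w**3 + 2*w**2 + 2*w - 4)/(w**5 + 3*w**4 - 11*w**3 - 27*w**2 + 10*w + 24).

-23*log(w - 3)/56 + log(w - 1)/12 + log(w + 1)/24 - 4*log(w + 2)/3 + 34*log(w + 4)/21 + C

Factor the denominator: (w - 3)*(w - 1)*(w + 1)*(w + 2)*(w + 4).
Partial-fraction decomposition: 34/(21*(w + 4)) - 4/(3*(w + 2)) + 1/(24*(w + 1)) + 1/(12*(w - 1)) - 23/(56*(w - 3)).
Integrate each term: A/(w−a) contributes A·log|w−a|.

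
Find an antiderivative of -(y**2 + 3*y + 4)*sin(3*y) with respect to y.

y**2*cos(3*y)/3 - 2*y*sin(3*y)/9 + y*cos(3*y) - sin(3*y)/3 + 34*cos(3*y)/27 + C

Use integration by parts with u = y**2 + 3*y + 4, dv = -sin(3*y) dy, so v = cos(3*y)/3.
Apply parts 2 times (tabular method): alternate signs, differentiate u down to 0, integrate dv up.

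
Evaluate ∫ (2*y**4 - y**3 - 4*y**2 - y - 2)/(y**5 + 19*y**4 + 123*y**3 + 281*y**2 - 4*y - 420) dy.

-log(y - 1)/168 - 2*log(y + 2)/15 + 71*log(y + 5)/2 - 667*log(y + 6)/7 + 2477*log(y + 7)/40 + C

Factor the denominator: (y - 1)*(y + 2)*(y + 5)*(y + 6)*(y + 7).
Partial-fraction decomposition: 2477/(40*(y + 7)) - 667/(7*(y + 6)) + 71/(2*(y + 5)) - 2/(15*(y + 2)) - 1/(168*(y - 1)).
Integrate each term: A/(y−a) contributes A·log|y−a|.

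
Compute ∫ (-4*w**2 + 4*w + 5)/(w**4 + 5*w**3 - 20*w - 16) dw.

Factor the denominator: (w - 2)*(w + 1)*(w + 2)*(w + 4).
Partial-fraction decomposition: 25/(12*(w + 4)) - 19/(8*(w + 2)) + 1/(3*(w + 1)) - 1/(24*(w - 2)).
Integrate each term: A/(w−a) contributes A·log|w−a|.

-log(w - 2)/24 + log(w + 1)/3 - 19*log(w + 2)/8 + 25*log(w + 4)/12 + C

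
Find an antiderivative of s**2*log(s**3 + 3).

Let u = s**3 + 3, so du = (3*s**2) ds.
The integral becomes (1/3)·∫ log(u) du; integrate by parts with u′=log(u), dv′=du.

s**3*log(s**3 + 3)/3 - s**3/3 + log(s**3 + 3) + C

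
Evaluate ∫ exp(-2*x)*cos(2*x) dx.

Let I denote the integral. Integrate by parts with u = cos(2*x), dv = exp(-2*x) dx, so v = -exp(-2*x)/2: I = -exp(-2*x)*cos(2*x)/2 − ∫ exp(-2*x)*sin(2*x) dx.
Apply parts again with u = sin(2*x), dv = exp(-2*x) dx: ∫ exp(-2*x)*sin(2*x) dx = -exp(-2*x)*sin(2*x)/2 + I. Substituting back brings back I: I = exp(-2*x)*sin(2*x)/2 - exp(-2*x)*cos(2*x)/2 − I.
Solving for I: (1 + 1)·I equals the remaining terms, so I = (1/2)·(exp(-2*x)*sin(2*x)/2 - exp(-2*x)*cos(2*x)/2).

exp(-2*x)*sin(2*x)/4 - exp(-2*x)*cos(2*x)/4 + C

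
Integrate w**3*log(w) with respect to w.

Use integration by parts with u = log(w), dv = w**3 dw.
Then du = 1/w dw and v = w**4/4.

w**4*log(w)/4 - w**4/16 + C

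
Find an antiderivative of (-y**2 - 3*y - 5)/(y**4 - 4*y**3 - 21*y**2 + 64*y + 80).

Factor the denominator: (y - 5)*(y - 4)*(y + 1)*(y + 4).
Partial-fraction decomposition: 1/(24*(y + 4)) - 1/(30*(y + 1)) + 33/(40*(y - 4)) - 5/(6*(y - 5)).
Integrate each term: A/(y−a) contributes A·log|y−a|.

-5*log(y - 5)/6 + 33*log(y - 4)/40 - log(y + 1)/30 + log(y + 4)/24 + C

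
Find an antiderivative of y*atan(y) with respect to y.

y**2*atan(y)/2 - y/2 + atan(y)/2 + C

Use integration by parts with u = arctan(y), dv = y dy.
Then du = 1/(y**2 + 1) dy.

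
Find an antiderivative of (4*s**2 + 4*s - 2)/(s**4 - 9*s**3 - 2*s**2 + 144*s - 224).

Factor the denominator: (s - 7)*(s - 4)*(s - 2)*(s + 4).
Partial-fraction decomposition: -23/(264*(s + 4)) + 11/(30*(s - 2)) - 13/(8*(s - 4)) + 74/(55*(s - 7)).
Integrate each term: A/(s−a) contributes A·log|s−a|.

74*log(s - 7)/55 - 13*log(s - 4)/8 + 11*log(s - 2)/30 - 23*log(s + 4)/264 + C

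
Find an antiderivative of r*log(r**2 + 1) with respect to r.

Let u = r**2 + 1, so du = (2*r) dr.
The integral becomes (1/2)·∫ log(u) du; integrate by parts with u′=log(u), dv′=du.

r**2*log(r**2 + 1)/2 - r**2/2 + log(r**2 + 1)/2 + C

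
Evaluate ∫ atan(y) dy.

y*atan(y) - log(y**2 + 1)/2 + C

Use integration by parts with u = arctan(y), dv = dy.
Then du = 1/(y**2 + 1) dy.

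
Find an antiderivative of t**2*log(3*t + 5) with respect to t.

Use integration by parts with u = log(3*t + 5), dv = t**2 dt.
Then du = 3/(3*t + 5) dt and v = t**3/3.

t**3*log(3*t + 5)/3 - t**3/9 + 5*t**2/18 - 25*t/27 + 125*log(3*t + 5)/81 + C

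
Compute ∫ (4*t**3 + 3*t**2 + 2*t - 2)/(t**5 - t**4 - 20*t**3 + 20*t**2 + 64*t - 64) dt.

Factor the denominator: (t - 4)*(t - 2)*(t - 1)*(t + 2)*(t + 4).
Partial-fraction decomposition: -109/(240*(t + 4)) + 13/(72*(t + 2)) + 7/(45*(t - 1)) - 23/(24*(t - 2)) + 155/(144*(t - 4)).
Integrate each term: A/(t−a) contributes A·log|t−a|.

155*log(t - 4)/144 - 23*log(t - 2)/24 + 7*log(t - 1)/45 + 13*log(t + 2)/72 - 109*log(t + 4)/240 + C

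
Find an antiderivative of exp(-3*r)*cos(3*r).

exp(-3*r)*sin(3*r)/6 - exp(-3*r)*cos(3*r)/6 + C

Let I denote the integral. Integrate by parts with u = cos(3*r), dv = exp(-3*r) dr, so v = -exp(-3*r)/3: I = -exp(-3*r)*cos(3*r)/3 − ∫ exp(-3*r)*sin(3*r) dr.
Apply parts again with u = sin(3*r), dv = exp(-3*r) dr: ∫ exp(-3*r)*sin(3*r) dr = -exp(-3*r)*sin(3*r)/3 + I. Substituting back brings back I: I = exp(-3*r)*sin(3*r)/3 - exp(-3*r)*cos(3*r)/3 − I.
Solving for I: (1 + 1)·I equals the remaining terms, so I = (1/2)·(exp(-3*r)*sin(3*r)/3 - exp(-3*r)*cos(3*r)/3).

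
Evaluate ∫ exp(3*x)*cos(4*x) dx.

4*exp(3*x)*sin(4*x)/25 + 3*exp(3*x)*cos(4*x)/25 + C

Let I denote the integral. Integrate by parts with u = cos(4*x), dv = exp(3*x) dx, so v = exp(3*x)/3: I = exp(3*x)*cos(4*x)/3 + (4/3)·∫ exp(3*x)*sin(4*x) dx.
Apply parts again with u = sin(4*x), dv = exp(3*x) dx: ∫ exp(3*x)*sin(4*x) dx = exp(3*x)*sin(4*x)/3 − (4/3)·I. Substituting back brings back I: I = 4*exp(3*x)*sin(4*x)/9 + exp(3*x)*cos(4*x)/3 − (16/9)·I.
Solving for I: (1 + 16/9)·I equals the remaining terms, so I = (9/25)·(4*exp(3*x)*sin(4*x)/9 + exp(3*x)*cos(4*x)/3).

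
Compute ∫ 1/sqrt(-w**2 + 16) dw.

Substitute w = 4·sin(θ), so dw = 4·cos(θ) dθ and the radical becomes sqrt(-w**2 + 16) = 4·cos(θ) by the Pythagorean identity.
Integrate the resulting trig expression in θ, then back-substitute θ = asin(w/4), sin(θ) = w/4, cos(θ) = sqrt(-w**2 + 16)/4 (absorbing any constant into C).

asin(w/4) + C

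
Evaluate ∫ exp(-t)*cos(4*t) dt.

4*exp(-t)*sin(4*t)/17 - exp(-t)*cos(4*t)/17 + C

Let I denote the integral. Integrate by parts with u = cos(4*t), dv = exp(-t) dt, so v = -exp(-t): I = -exp(-t)*cos(4*t) − 4·∫ exp(-t)*sin(4*t) dt.
Apply parts again with u = sin(4*t), dv = exp(-t) dt: ∫ exp(-t)*sin(4*t) dt = -exp(-t)*sin(4*t) + 4·I. Substituting back brings back I: I = 4*exp(-t)*sin(4*t) - exp(-t)*cos(4*t) − 16·I.
Solving for I: (1 + 16)·I equals the remaining terms, so I = (1/17)·(4*exp(-t)*sin(4*t) - exp(-t)*cos(4*t)).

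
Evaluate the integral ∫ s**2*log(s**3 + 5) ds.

s**3*log(s**3 + 5)/3 - s**3/3 + 5*log(s**3 + 5)/3 + C

Let u = s**3 + 5, so du = (3*s**2) ds.
The integral becomes (1/3)·∫ log(u) du; integrate by parts with u′=log(u), dv′=du.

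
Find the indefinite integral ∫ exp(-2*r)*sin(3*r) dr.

Let I denote the integral. Integrate by parts with u = sin(3*r), dv = exp(-2*r) dr, so v = -exp(-2*r)/2: I = -exp(-2*r)*sin(3*r)/2 + (3/2)·∫ exp(-2*r)*cos(3*r) dr.
Apply parts again with u = cos(3*r), dv = exp(-2*r) dr: ∫ exp(-2*r)*cos(3*r) dr = -exp(-2*r)*cos(3*r)/2 − (3/2)·I. Substituting back brings back I: I = -exp(-2*r)*sin(3*r)/2 - 3*exp(-2*r)*cos(3*r)/4 − (9/4)·I.
Solving for I: (1 + 9/4)·I equals the remaining terms, so I = (4/13)·(-exp(-2*r)*sin(3*r)/2 - 3*exp(-2*r)*cos(3*r)/4).

-2*exp(-2*r)*sin(3*r)/13 - 3*exp(-2*r)*cos(3*r)/13 + C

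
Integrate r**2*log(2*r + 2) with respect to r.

Use integration by parts with u = log(2*r + 2), dv = r**2 dr.
Then du = 2/(2*r + 2) dr and v = r**3/3.

r**3*log(2*r + 2)/3 - r**3/9 + r**2/6 - r/3 + log(r + 1)/3 + C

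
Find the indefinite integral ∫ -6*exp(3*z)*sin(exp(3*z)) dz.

2*cos(exp(3*z)) + C

Let u = exp(3*z), so du = (3*exp(3*z)) dz.
Rewriting, the integral becomes -2·∫ sin(u) du = -2·-cos(u).
Substituting back, u = exp(3*z).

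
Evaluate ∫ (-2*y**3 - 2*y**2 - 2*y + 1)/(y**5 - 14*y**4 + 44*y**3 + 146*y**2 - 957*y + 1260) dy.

-797*log(y - 7)/352 + 103*log(y - 5)/24 - 459*log(y - 3)/224 + 5*log(y + 4)/231 + 11/(8*y - 24) + C

Factor the denominator: (y - 7)*(y - 5)*(y - 3)**2*(y + 4).
Partial-fraction decomposition: 5/(231*(y + 4)) - 459/(224*(y - 3)) - 11/(8*(y - 3)**2) + 103/(24*(y - 5)) - 797/(352*(y - 7)).
Integrate each term; A/(y−a) gives A·log|y−a|; A/(y−a)² gives −A/(y−a).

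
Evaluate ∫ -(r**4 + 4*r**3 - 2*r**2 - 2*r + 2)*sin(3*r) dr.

Use integration by parts with u = r**4 + 4*r**3 - 2*r**2 - 2*r + 2, dv = -sin(3*r) dr, so v = cos(3*r)/3.
Apply parts 4 times (tabular method): alternate signs, differentiate u down to 0, integrate dv up.

r**4*cos(3*r)/3 - 4*r**3*sin(3*r)/9 + 4*r**3*cos(3*r)/3 - 4*r**2*sin(3*r)/3 - 10*r**2*cos(3*r)/9 + 20*r*sin(3*r)/27 - 14*r*cos(3*r)/9 + 14*sin(3*r)/27 + 74*cos(3*r)/81 + C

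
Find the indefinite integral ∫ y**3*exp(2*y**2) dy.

(2*y**2 - 1)*exp(2*y**2)/8 + C

Let u = y², du = 2y dy; rewrite as (1/2)∫ u^1·exp(2u) du.
Now integrate by parts 1 time.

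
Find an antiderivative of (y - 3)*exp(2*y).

Use integration by parts with u = y - 3, dv = exp(2*y) dy, so v = exp(2*y)/2.
Apply parts 1 times (tabular method): alternate signs, differentiate u down to 0, integrate dv up.

(2*y - 7)*exp(2*y)/4 + C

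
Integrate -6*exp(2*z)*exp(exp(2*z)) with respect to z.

Let u = exp(2*z), so du = (2*exp(2*z)) dz.
Rewriting, the integral becomes -3·∫ e^u du = -3·e^u.
Substituting back, u = exp(2*z).

-3*exp(exp(2*z)) + C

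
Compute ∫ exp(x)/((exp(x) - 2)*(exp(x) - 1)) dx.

Let u = e^x, du = e^x dx.
The integral becomes ∫ du/((u-1)(u-2)); decompose into partial fractions.

log(exp(x) - 2) - log(exp(x) - 1) + C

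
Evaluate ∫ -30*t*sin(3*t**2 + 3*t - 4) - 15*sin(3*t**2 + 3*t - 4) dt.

Let u = 3*t**2 + 3*t - 4, so du = (6*t + 3) dt.
Rewriting, the integral becomes -5·∫ sin(u) du = -5·-cos(u).
Substituting back, u = 3*t**2 + 3*t - 4.

5*cos(3*t**2 + 3*t - 4) + C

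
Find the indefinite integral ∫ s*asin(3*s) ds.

s**2*asin(3*s)/2 + s*sqrt(-9*s**2 + 1)/12 - asin(3*s)/36 + C

Use integration by parts with u = arcsin(3*s), dv = s ds.
Then du = 3/sqrt(-9*s**2 + 1) ds.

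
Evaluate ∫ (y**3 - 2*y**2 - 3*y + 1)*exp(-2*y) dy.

Use integration by parts with u = y**3 - 2*y**2 - 3*y + 1, dv = exp(-2*y) dy, so v = -exp(-2*y)/2.
Apply parts 3 times (tabular method): alternate signs, differentiate u down to 0, integrate dv up.

(-4*y**3 + 2*y**2 + 14*y + 3)*exp(-2*y)/8 + C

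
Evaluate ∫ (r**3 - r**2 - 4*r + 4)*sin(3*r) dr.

Use integration by parts with u = r**3 - r**2 - 4*r + 4, dv = sin(3*r) dr, so v = -cos(3*r)/3.
Apply parts 3 times (tabular method): alternate signs, differentiate u down to 0, integrate dv up.

-r**3*cos(3*r)/3 + r**2*sin(3*r)/3 + r**2*cos(3*r)/3 - 2*r*sin(3*r)/9 + 14*r*cos(3*r)/9 - 14*sin(3*r)/27 - 38*cos(3*r)/27 + C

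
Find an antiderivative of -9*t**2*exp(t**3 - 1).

Let u = t**3 - 1, so du = (3*t**2) dt.
Rewriting, the integral becomes -3·∫ e^u du = -3·e^u.
Substituting back, u = t**3 - 1.

-3*exp(t**3 - 1) + C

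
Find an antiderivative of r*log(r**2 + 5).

r**2*log(r**2 + 5)/2 - r**2/2 + 5*log(r**2 + 5)/2 + C

Let u = r**2 + 5, so du = (2*r) dr.
The integral becomes (1/2)·∫ log(u) du; integrate by parts with u′=log(u), dv′=du.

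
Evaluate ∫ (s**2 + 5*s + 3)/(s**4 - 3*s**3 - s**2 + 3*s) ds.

Factor the denominator: s*(s - 3)*(s - 1)*(s + 1).
Partial-fraction decomposition: 1/(8*(s + 1)) - 9/(4*(s - 1)) + 9/(8*(s - 3)) + 1/s.
Integrate each term: A/(s−a) contributes A·log|s−a|.

log(s) + 9*log(s - 3)/8 - 9*log(s - 1)/4 + log(s + 1)/8 + C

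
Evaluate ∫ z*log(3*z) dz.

Use integration by parts with u = log(3*z), dv = z dz.
Then du = 1/z dz and v = z**2/2.

z**2*(log(z) + log(3))/2 - z**2/4 + C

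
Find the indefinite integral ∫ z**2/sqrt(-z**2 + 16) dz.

Substitute z = 4·sin(θ), so dz = 4·cos(θ) dθ and the radical becomes sqrt(-z**2 + 16) = 4·cos(θ) by the Pythagorean identity.
Integrate the resulting trig expression in θ, then back-substitute θ = asin(z/4), sin(θ) = z/4, cos(θ) = sqrt(-z**2 + 16)/4 (absorbing any constant into C).

-z*sqrt(-z**2 + 16)/2 + 8*asin(z/4) + C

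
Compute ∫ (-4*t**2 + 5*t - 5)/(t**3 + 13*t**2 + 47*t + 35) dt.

Factor the denominator: (t + 1)*(t + 5)*(t + 7).
Partial-fraction decomposition: -59/(3*(t + 7)) + 65/(4*(t + 5)) - 7/(12*(t + 1)).
Integrate each term: A/(t−a) contributes A·log|t−a|.

-7*log(t + 1)/12 + 65*log(t + 5)/4 - 59*log(t + 7)/3 + C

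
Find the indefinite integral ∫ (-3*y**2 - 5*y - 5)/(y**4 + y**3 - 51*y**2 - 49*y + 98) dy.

Factor the denominator: (y - 7)*(y - 1)*(y + 2)*(y + 7).
Partial-fraction decomposition: 117/(560*(y + 7)) - 7/(135*(y + 2)) + 13/(144*(y - 1)) - 187/(756*(y - 7)).
Integrate each term: A/(y−a) contributes A·log|y−a|.

-187*log(y - 7)/756 + 13*log(y - 1)/144 - 7*log(y + 2)/135 + 117*log(y + 7)/560 + C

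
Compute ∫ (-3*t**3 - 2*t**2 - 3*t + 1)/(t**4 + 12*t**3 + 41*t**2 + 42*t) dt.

Factor the denominator: t*(t + 2)*(t + 3)*(t + 7).
Partial-fraction decomposition: -953/(140*(t + 7)) + 73/(12*(t + 3)) - 23/(10*(t + 2)) + 1/(42*t).
Integrate each term: A/(t−a) contributes A·log|t−a|.

log(t)/42 - 23*log(t + 2)/10 + 73*log(t + 3)/12 - 953*log(t + 7)/140 + C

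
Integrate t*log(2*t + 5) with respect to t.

Use integration by parts with u = log(2*t + 5), dv = t dt.
Then du = 2/(2*t + 5) dt and v = t**2/2.

t**2*log(2*t + 5)/2 - t**2/4 + 5*t/4 - 25*log(2*t + 5)/8 + C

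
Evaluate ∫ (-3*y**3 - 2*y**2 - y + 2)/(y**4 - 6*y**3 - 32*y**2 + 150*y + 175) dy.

-283*log(y - 7)/48 + 107*log(y - 5)/30 + log(y + 1)/48 - 83*log(y + 5)/120 + C

Factor the denominator: (y - 7)*(y - 5)*(y + 1)*(y + 5).
Partial-fraction decomposition: -83/(120*(y + 5)) + 1/(48*(y + 1)) + 107/(30*(y - 5)) - 283/(48*(y - 7)).
Integrate each term: A/(y−a) contributes A·log|y−a|.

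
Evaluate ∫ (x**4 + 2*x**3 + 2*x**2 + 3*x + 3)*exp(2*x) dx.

Use integration by parts with u = x**4 + 2*x**3 + 2*x**2 + 3*x + 3, dv = exp(2*x) dx, so v = exp(2*x)/2.
Apply parts 4 times (tabular method): alternate signs, differentiate u down to 0, integrate dv up.

(2*x**4 + 4*x**2 + 2*x + 5)*exp(2*x)/4 + C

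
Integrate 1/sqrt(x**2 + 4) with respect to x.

log(x + sqrt(x**2 + 4)) + C

Substitute x = 2·tan(θ), so dx = 2·sec(θ)^2 dθ and the radical becomes sqrt(x**2 + 4) = 2·sec(θ) by the Pythagorean identity.
Integrate the resulting trig expression in θ, then back-substitute tan(θ) = x/2, sec(θ) = sqrt(x**2 + 4)/2 (absorbing any constant into C).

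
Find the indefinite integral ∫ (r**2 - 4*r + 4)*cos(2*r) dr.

Use integration by parts with u = r**2 - 4*r + 4, dv = cos(2*r) dr, so v = sin(2*r)/2.
Apply parts 2 times (tabular method): alternate signs, differentiate u down to 0, integrate dv up.

r**2*sin(2*r)/2 - 2*r*sin(2*r) + r*cos(2*r)/2 + 7*sin(2*r)/4 - cos(2*r) + C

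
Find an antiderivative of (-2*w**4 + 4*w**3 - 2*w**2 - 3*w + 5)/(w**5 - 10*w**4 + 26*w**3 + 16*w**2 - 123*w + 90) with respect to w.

-405*log(w - 5)/56 + 539*log(w - 3)/100 - log(w - 1)/24 - 61*log(w + 2)/525 - 19/(5*w - 15) + C

Factor the denominator: (w - 5)*(w - 3)**2*(w - 1)*(w + 2).
Partial-fraction decomposition: -61/(525*(w + 2)) - 1/(24*(w - 1)) + 539/(100*(w - 3)) + 19/(5*(w - 3)**2) - 405/(56*(w - 5)).
Integrate each term; A/(w−a) gives A·log|w−a|; A/(w−a)² gives −A/(w−a).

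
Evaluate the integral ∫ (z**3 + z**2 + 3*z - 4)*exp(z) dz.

Use integration by parts with u = z**3 + z**2 + 3*z - 4, dv = exp(z) dz, so v = exp(z).
Apply parts 3 times (tabular method): alternate signs, differentiate u down to 0, integrate dv up.

(z**3 - 2*z**2 + 7*z - 11)*exp(z) + C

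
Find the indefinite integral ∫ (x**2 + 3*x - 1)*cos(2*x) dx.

x**2*sin(2*x)/2 + 3*x*sin(2*x)/2 + x*cos(2*x)/2 - 3*sin(2*x)/4 + 3*cos(2*x)/4 + C

Use integration by parts with u = x**2 + 3*x - 1, dv = cos(2*x) dx, so v = sin(2*x)/2.
Apply parts 2 times (tabular method): alternate signs, differentiate u down to 0, integrate dv up.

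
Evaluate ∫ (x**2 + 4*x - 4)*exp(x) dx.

Use integration by parts with u = x**2 + 4*x - 4, dv = exp(x) dx, so v = exp(x).
Apply parts 2 times (tabular method): alternate signs, differentiate u down to 0, integrate dv up.

(x**2 + 2*x - 6)*exp(x) + C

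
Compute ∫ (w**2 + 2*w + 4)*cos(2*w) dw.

Use integration by parts with u = w**2 + 2*w + 4, dv = cos(2*w) dw, so v = sin(2*w)/2.
Apply parts 2 times (tabular method): alternate signs, differentiate u down to 0, integrate dv up.

w**2*sin(2*w)/2 + w*sin(2*w) + w*cos(2*w)/2 + 7*sin(2*w)/4 + cos(2*w)/2 + C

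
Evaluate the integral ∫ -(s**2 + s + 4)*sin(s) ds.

s**2*cos(s) - 2*s*sin(s) + s*cos(s) - sin(s) + 2*cos(s) + C

Use integration by parts with u = s**2 + s + 4, dv = -sin(s) ds, so v = cos(s).
Apply parts 2 times (tabular method): alternate signs, differentiate u down to 0, integrate dv up.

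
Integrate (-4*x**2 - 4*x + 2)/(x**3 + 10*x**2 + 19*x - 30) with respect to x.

Factor the denominator: (x - 1)*(x + 5)*(x + 6).
Partial-fraction decomposition: -118/(7*(x + 6)) + 13/(x + 5) - 1/(7*(x - 1)).
Integrate each term: A/(x−a) contributes A·log|x−a|.

-log(x - 1)/7 + 13*log(x + 5) - 118*log(x + 6)/7 + C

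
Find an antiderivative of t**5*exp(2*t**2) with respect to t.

Let u = t², du = 2t dt; rewrite as (1/2)∫ u^2·exp(2u) du.
Now integrate by parts 2 times.

(2*t**4 - 2*t**2 + 1)*exp(2*t**2)/8 + C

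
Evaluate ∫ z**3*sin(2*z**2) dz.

-z**2*cos(2*z**2)/4 + sin(2*z**2)/8 + C

Let u = z², du = 2z dz; rewrite as (1/2)∫ u^1·sin(2u) du.
Now integrate by parts 1 time.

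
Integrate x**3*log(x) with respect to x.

Use integration by parts with u = log(x), dv = x**3 dx.
Then du = 1/x dx and v = x**4/4.

x**4*log(x)/4 - x**4/16 + C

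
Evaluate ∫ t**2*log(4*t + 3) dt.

t**3*log(4*t + 3)/3 - t**3/9 + t**2/8 - 3*t/16 + 9*log(4*t + 3)/64 + C

Use integration by parts with u = log(4*t + 3), dv = t**2 dt.
Then du = 4/(4*t + 3) dt and v = t**3/3.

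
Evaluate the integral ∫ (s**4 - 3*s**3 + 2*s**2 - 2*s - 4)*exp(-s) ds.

Use integration by parts with u = s**4 - 3*s**3 + 2*s**2 - 2*s - 4, dv = exp(-s) ds, so v = -exp(-s).
Apply parts 4 times (tabular method): alternate signs, differentiate u down to 0, integrate dv up.

(-s**4 - s**3 - 5*s**2 - 8*s - 4)*exp(-s) + C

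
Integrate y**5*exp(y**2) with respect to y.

(y**4 - 2*y**2 + 2)*exp(y**2)/2 + C

Let u = y², du = 2y dy; rewrite as (1/2)∫ u^2·exp(1u) du.
Now integrate by parts 2 times.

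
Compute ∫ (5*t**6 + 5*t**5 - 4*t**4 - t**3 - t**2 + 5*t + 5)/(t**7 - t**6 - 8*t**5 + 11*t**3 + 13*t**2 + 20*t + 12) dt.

Factor the denominator: (t - 3)*(t - 2)*(t + 1)**2*(t + 2)*(t**2 + 1).
Partial-fraction decomposition: (2*t + 3)/(10*(t**2 + 1)) + 19/(20*(t + 2)) + 19/(36*(t + 1)) - 1/(6*(t + 1)**2) - 419/(180*(t - 2)) + 113/(20*(t - 3)).
Integrate each term; A/(t−a) gives A·log|t−a|; the (Bt+D)/(t²+p²) term gives a log and an atan.

113*log(t - 3)/20 - 419*log(t - 2)/180 + 19*log(t + 1)/36 + 19*log(t + 2)/20 + log(t**2 + 1)/10 + 3*atan(t)/10 + 1/(6*t + 6) + C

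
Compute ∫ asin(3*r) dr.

Use integration by parts with u = arcsin(3*r), dv = dr.
Then du = 3/sqrt(-9*r**2 + 1) dr.

r*asin(3*r) + sqrt(-9*r**2 + 1)/3 + C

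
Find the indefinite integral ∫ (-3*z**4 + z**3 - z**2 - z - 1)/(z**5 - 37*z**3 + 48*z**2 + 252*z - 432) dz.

Factor the denominator: (z - 4)*(z - 3)*(z - 2)*(z + 3)*(z + 6).
Partial-fraction decomposition: -827/(432*(z + 6)) + 277/(630*(z + 3)) - 47/(80*(z - 2)) + 229/(54*(z - 3)) - 145/(28*(z - 4)).
Integrate each term: A/(z−a) contributes A·log|z−a|.

-145*log(z - 4)/28 + 229*log(z - 3)/54 - 47*log(z - 2)/80 + 277*log(z + 3)/630 - 827*log(z + 6)/432 + C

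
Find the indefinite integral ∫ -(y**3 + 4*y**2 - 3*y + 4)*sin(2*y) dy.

y**3*cos(2*y)/2 - 3*y**2*sin(2*y)/4 + 2*y**2*cos(2*y) - 2*y*sin(2*y) - 9*y*cos(2*y)/4 + 9*sin(2*y)/8 + cos(2*y) + C

Use integration by parts with u = y**3 + 4*y**2 - 3*y + 4, dv = -sin(2*y) dy, so v = cos(2*y)/2.
Apply parts 3 times (tabular method): alternate signs, differentiate u down to 0, integrate dv up.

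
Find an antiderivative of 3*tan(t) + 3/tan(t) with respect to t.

3*log(tan(t)) + C

Let u = tan(t), so du = (tan(t)**2 + 1) dt.
Rewriting, the integral becomes 3·∫ 1/u du = 3·log(u).
Substituting back, u = tan(t).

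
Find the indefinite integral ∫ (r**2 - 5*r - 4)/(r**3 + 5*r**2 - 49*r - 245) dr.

5*log(r - 7)/84 - 23*log(r + 5)/12 + 20*log(r + 7)/7 + C

Factor the denominator: (r - 7)*(r + 5)*(r + 7).
Partial-fraction decomposition: 20/(7*(r + 7)) - 23/(12*(r + 5)) + 5/(84*(r - 7)).
Integrate each term: A/(r−a) contributes A·log|r−a|.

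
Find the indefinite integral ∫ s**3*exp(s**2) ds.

(s**2 - 1)*exp(s**2)/2 + C

Let u = s², du = 2s ds; rewrite as (1/2)∫ u^1·exp(1u) du.
Now integrate by parts 1 time.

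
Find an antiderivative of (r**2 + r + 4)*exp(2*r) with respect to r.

(r**2 + 4)*exp(2*r)/2 + C

Use integration by parts with u = r**2 + r + 4, dv = exp(2*r) dr, so v = exp(2*r)/2.
Apply parts 2 times (tabular method): alternate signs, differentiate u down to 0, integrate dv up.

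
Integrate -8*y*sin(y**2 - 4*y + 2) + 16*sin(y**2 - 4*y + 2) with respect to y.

4*cos(y**2 - 4*y + 2) + C

Let u = y**2 - 4*y + 2, so du = (2*y - 4) dy.
Rewriting, the integral becomes -4·∫ sin(u) du = -4·-cos(u).
Substituting back, u = y**2 - 4*y + 2.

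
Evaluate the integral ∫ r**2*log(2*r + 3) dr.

r**3*log(2*r + 3)/3 - r**3/9 + r**2/4 - 3*r/4 + 9*log(2*r + 3)/8 + C

Use integration by parts with u = log(2*r + 3), dv = r**2 dr.
Then du = 2/(2*r + 3) dr and v = r**3/3.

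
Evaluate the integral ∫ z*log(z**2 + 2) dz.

z**2*log(z**2 + 2)/2 - z**2/2 + log(z**2 + 2) + C

Let u = z**2 + 2, so du = (2*z) dz.
The integral becomes (1/2)·∫ log(u) du; integrate by parts with u′=log(u), dv′=du.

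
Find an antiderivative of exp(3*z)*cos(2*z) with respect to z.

2*exp(3*z)*sin(2*z)/13 + 3*exp(3*z)*cos(2*z)/13 + C

Let I denote the integral. Integrate by parts with u = cos(2*z), dv = exp(3*z) dz, so v = exp(3*z)/3: I = exp(3*z)*cos(2*z)/3 + (2/3)·∫ exp(3*z)*sin(2*z) dz.
Apply parts again with u = sin(2*z), dv = exp(3*z) dz: ∫ exp(3*z)*sin(2*z) dz = exp(3*z)*sin(2*z)/3 − (2/3)·I. Substituting back brings back I: I = 2*exp(3*z)*sin(2*z)/9 + exp(3*z)*cos(2*z)/3 − (4/9)·I.
Solving for I: (1 + 4/9)·I equals the remaining terms, so I = (9/13)·(2*exp(3*z)*sin(2*z)/9 + exp(3*z)*cos(2*z)/3).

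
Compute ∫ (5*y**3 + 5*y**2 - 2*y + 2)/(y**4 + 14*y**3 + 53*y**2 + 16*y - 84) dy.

Factor the denominator: (y - 1)*(y + 2)*(y + 6)*(y + 7).
Partial-fraction decomposition: 727/(20*(y + 7)) - 443/(14*(y + 6)) + 7/(30*(y + 2)) + 5/(84*(y - 1)).
Integrate each term: A/(y−a) contributes A·log|y−a|.

5*log(y - 1)/84 + 7*log(y + 2)/30 - 443*log(y + 6)/14 + 727*log(y + 7)/20 + C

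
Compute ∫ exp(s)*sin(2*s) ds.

exp(s)*sin(2*s)/5 - 2*exp(s)*cos(2*s)/5 + C

Let I denote the integral. Integrate by parts with u = sin(2*s), dv = exp(s) ds, so v = exp(s): I = exp(s)*sin(2*s) − 2·∫ exp(s)*cos(2*s) ds.
Apply parts again with u = cos(2*s), dv = exp(s) ds: ∫ exp(s)*cos(2*s) ds = exp(s)*cos(2*s) + 2·I. Substituting back brings back I: I = exp(s)*sin(2*s) - 2*exp(s)*cos(2*s) − 4·I.
Solving for I: (1 + 4)·I equals the remaining terms, so I = (1/5)·(exp(s)*sin(2*s) - 2*exp(s)*cos(2*s)).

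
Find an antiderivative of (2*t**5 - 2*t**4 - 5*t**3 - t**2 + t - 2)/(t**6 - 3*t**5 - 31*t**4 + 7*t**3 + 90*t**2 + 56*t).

-log(t)/28 + 27053*log(t - 7)/24640 + log(t - 2)/45 - 7*log(t + 1)/192 + 377*log(t + 4)/396 - 1/(24*t + 24) + C

Factor the denominator: t*(t - 7)*(t - 2)*(t + 1)**2*(t + 4).
Partial-fraction decomposition: 377/(396*(t + 4)) - 7/(192*(t + 1)) + 1/(24*(t + 1)**2) + 1/(45*(t - 2)) + 27053/(24640*(t - 7)) - 1/(28*t).
Integrate each term; A/(t−a) gives A·log|t−a|; A/(t−a)² gives −A/(t−a).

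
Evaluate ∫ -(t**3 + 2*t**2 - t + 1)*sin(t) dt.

t**3*cos(t) - 3*t**2*sin(t) + 2*t**2*cos(t) - 4*t*sin(t) - 7*t*cos(t) + 7*sin(t) - 3*cos(t) + C

Use integration by parts with u = t**3 + 2*t**2 - t + 1, dv = -sin(t) dt, so v = cos(t).
Apply parts 3 times (tabular method): alternate signs, differentiate u down to 0, integrate dv up.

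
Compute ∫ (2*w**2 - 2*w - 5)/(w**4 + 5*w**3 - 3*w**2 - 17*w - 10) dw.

Factor the denominator: (w - 2)*(w + 1)**2*(w + 5).
Partial-fraction decomposition: -55/(112*(w + 5)) + 73/(144*(w + 1)) + 1/(12*(w + 1)**2) - 1/(63*(w - 2)).
Integrate each term; A/(w−a) gives A·log|w−a|; A/(w−a)² gives −A/(w−a).

-log(w - 2)/63 + 73*log(w + 1)/144 - 55*log(w + 5)/112 - 1/(12*w + 12) + C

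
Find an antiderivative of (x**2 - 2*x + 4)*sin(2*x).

-x**2*cos(2*x)/2 + x*sin(2*x)/2 + x*cos(2*x) - sin(2*x)/2 - 7*cos(2*x)/4 + C

Use integration by parts with u = x**2 - 2*x + 4, dv = sin(2*x) dx, so v = -cos(2*x)/2.
Apply parts 2 times (tabular method): alternate signs, differentiate u down to 0, integrate dv up.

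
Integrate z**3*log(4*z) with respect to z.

z**4*(log(z) + 2*log(2))/4 - z**4/16 + C

Use integration by parts with u = log(4*z), dv = z**3 dz.
Then du = 1/z dz and v = z**4/4.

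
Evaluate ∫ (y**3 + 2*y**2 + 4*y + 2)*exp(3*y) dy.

(9*y**3 + 9*y**2 + 30*y + 8)*exp(3*y)/27 + C

Use integration by parts with u = y**3 + 2*y**2 + 4*y + 2, dv = exp(3*y) dy, so v = exp(3*y)/3.
Apply parts 3 times (tabular method): alternate signs, differentiate u down to 0, integrate dv up.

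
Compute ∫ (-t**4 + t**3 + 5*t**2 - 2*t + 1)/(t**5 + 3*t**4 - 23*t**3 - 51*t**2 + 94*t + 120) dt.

Factor the denominator: (t - 4)*(t - 2)*(t + 1)*(t + 3)*(t + 5).
Partial-fraction decomposition: -307/(252*(t + 5)) + 2/(5*(t + 3)) + 1/(20*(t + 1)) - 3/(70*(t - 2)) - 17/(90*(t - 4)).
Integrate each term: A/(t−a) contributes A·log|t−a|.

-17*log(t - 4)/90 - 3*log(t - 2)/70 + log(t + 1)/20 + 2*log(t + 3)/5 - 307*log(t + 5)/252 + C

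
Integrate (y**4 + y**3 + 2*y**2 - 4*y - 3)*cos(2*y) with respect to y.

y**4*sin(2*y)/2 + y**3*sin(2*y)/2 + y**3*cos(2*y) - y**2*sin(2*y)/2 + 3*y**2*cos(2*y)/4 - 11*y*sin(2*y)/4 - y*cos(2*y)/2 - 5*sin(2*y)/4 - 11*cos(2*y)/8 + C

Use integration by parts with u = y**4 + y**3 + 2*y**2 - 4*y - 3, dv = cos(2*y) dy, so v = sin(2*y)/2.
Apply parts 4 times (tabular method): alternate signs, differentiate u down to 0, integrate dv up.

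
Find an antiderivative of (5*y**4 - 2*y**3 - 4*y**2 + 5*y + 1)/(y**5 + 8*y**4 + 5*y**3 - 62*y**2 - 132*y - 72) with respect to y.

331*log(y - 3)/900 + log(y + 1)/20 - 1911*log(y + 2)/400 + 6739*log(y + 6)/720 - 71/(20*y + 40) + C

Factor the denominator: (y - 3)*(y + 1)*(y + 2)**2*(y + 6).
Partial-fraction decomposition: 6739/(720*(y + 6)) - 1911/(400*(y + 2)) + 71/(20*(y + 2)**2) + 1/(20*(y + 1)) + 331/(900*(y - 3)).
Integrate each term; A/(y−a) gives A·log|y−a|; A/(y−a)² gives −A/(y−a).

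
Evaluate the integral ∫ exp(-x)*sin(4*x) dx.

-exp(-x)*sin(4*x)/17 - 4*exp(-x)*cos(4*x)/17 + C

Let I denote the integral. Integrate by parts with u = sin(4*x), dv = exp(-x) dx, so v = -exp(-x): I = -exp(-x)*sin(4*x) + 4·∫ exp(-x)*cos(4*x) dx.
Apply parts again with u = cos(4*x), dv = exp(-x) dx: ∫ exp(-x)*cos(4*x) dx = -exp(-x)*cos(4*x) − 4·I. Substituting back brings back I: I = -exp(-x)*sin(4*x) - 4*exp(-x)*cos(4*x) − 16·I.
Solving for I: (1 + 16)·I equals the remaining terms, so I = (1/17)·(-exp(-x)*sin(4*x) - 4*exp(-x)*cos(4*x)).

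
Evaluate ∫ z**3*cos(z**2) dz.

Let u = z², du = 2z dz; rewrite as (1/2)∫ u^1·cos(1u) du.
Now integrate by parts 1 time.

z**2*sin(z**2)/2 + cos(z**2)/2 + C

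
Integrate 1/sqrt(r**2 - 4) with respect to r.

Substitute r = 2·sec(θ), so dr = 2·sec(θ)*tan(θ) dθ and the radical becomes sqrt(r**2 - 4) = 2·tan(θ) by the Pythagorean identity.
Integrate the resulting trig expression in θ, then back-substitute sec(θ) = r/2, tan(θ) = sqrt(r**2 - 4)/2 (absorbing any constant into C).

log(r + sqrt(r**2 - 4)) + C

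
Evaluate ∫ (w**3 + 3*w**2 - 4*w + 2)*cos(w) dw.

Use integration by parts with u = w**3 + 3*w**2 - 4*w + 2, dv = cos(w) dw, so v = sin(w).
Apply parts 3 times (tabular method): alternate signs, differentiate u down to 0, integrate dv up.

w**3*sin(w) + 3*w**2*sin(w) + 3*w**2*cos(w) - 10*w*sin(w) + 6*w*cos(w) - 4*sin(w) - 10*cos(w) + C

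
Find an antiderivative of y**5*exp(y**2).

Let u = y², du = 2y dy; rewrite as (1/2)∫ u^2·exp(1u) du.
Now integrate by parts 2 times.

(y**4 - 2*y**2 + 2)*exp(y**2)/2 + C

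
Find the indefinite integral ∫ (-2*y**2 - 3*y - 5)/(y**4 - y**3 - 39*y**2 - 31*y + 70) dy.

Factor the denominator: (y - 7)*(y - 1)*(y + 2)*(y + 5).
Partial-fraction decomposition: 5/(27*(y + 5)) - 7/(81*(y + 2)) + 5/(54*(y - 1)) - 31/(162*(y - 7)).
Integrate each term: A/(y−a) contributes A·log|y−a|.

-31*log(y - 7)/162 + 5*log(y - 1)/54 - 7*log(y + 2)/81 + 5*log(y + 5)/27 + C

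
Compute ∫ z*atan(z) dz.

Use integration by parts with u = arctan(z), dv = z dz.
Then du = 1/(z**2 + 1) dz.

z**2*atan(z)/2 - z/2 + atan(z)/2 + C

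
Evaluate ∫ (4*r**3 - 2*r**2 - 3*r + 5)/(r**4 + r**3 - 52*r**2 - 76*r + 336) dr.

1258*log(r - 7)/715 - 23*log(r - 2)/240 - 271*log(r + 4)/132 + 913*log(r + 6)/208 + C

Factor the denominator: (r - 7)*(r - 2)*(r + 4)*(r + 6).
Partial-fraction decomposition: 913/(208*(r + 6)) - 271/(132*(r + 4)) - 23/(240*(r - 2)) + 1258/(715*(r - 7)).
Integrate each term: A/(r−a) contributes A·log|r−a|.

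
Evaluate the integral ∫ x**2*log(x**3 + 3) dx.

Let u = x**3 + 3, so du = (3*x**2) dx.
The integral becomes (1/3)·∫ log(u) du; integrate by parts with u′=log(u), dv′=du.

x**3*log(x**3 + 3)/3 - x**3/3 + log(x**3 + 3) + C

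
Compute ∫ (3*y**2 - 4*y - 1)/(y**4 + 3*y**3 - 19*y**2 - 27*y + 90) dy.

Factor the denominator: (y - 3)*(y - 2)*(y + 3)*(y + 5).
Partial-fraction decomposition: -47/(56*(y + 5)) + 19/(30*(y + 3)) - 3/(35*(y - 2)) + 7/(24*(y - 3)).
Integrate each term: A/(y−a) contributes A·log|y−a|.

7*log(y - 3)/24 - 3*log(y - 2)/35 + 19*log(y + 3)/30 - 47*log(y + 5)/56 + C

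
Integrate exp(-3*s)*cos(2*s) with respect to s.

Let I denote the integral. Integrate by parts with u = cos(2*s), dv = exp(-3*s) ds, so v = -exp(-3*s)/3: I = -exp(-3*s)*cos(2*s)/3 − (2/3)·∫ exp(-3*s)*sin(2*s) ds.
Apply parts again with u = sin(2*s), dv = exp(-3*s) ds: ∫ exp(-3*s)*sin(2*s) ds = -exp(-3*s)*sin(2*s)/3 + (2/3)·I. Substituting back brings back I: I = 2*exp(-3*s)*sin(2*s)/9 - exp(-3*s)*cos(2*s)/3 − (4/9)·I.
Solving for I: (1 + 4/9)·I equals the remaining terms, so I = (9/13)·(2*exp(-3*s)*sin(2*s)/9 - exp(-3*s)*cos(2*s)/3).

2*exp(-3*s)*sin(2*s)/13 - 3*exp(-3*s)*cos(2*s)/13 + C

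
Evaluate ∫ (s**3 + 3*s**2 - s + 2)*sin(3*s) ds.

-s**3*cos(3*s)/3 + s**2*sin(3*s)/3 - s**2*cos(3*s) + 2*s*sin(3*s)/3 + 5*s*cos(3*s)/9 - 5*sin(3*s)/27 - 4*cos(3*s)/9 + C

Use integration by parts with u = s**3 + 3*s**2 - s + 2, dv = sin(3*s) ds, so v = -cos(3*s)/3.
Apply parts 3 times (tabular method): alternate signs, differentiate u down to 0, integrate dv up.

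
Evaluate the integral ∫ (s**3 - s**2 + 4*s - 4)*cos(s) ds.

s**3*sin(s) - s**2*sin(s) + 3*s**2*cos(s) - 2*s*sin(s) - 2*s*cos(s) - 2*sin(s) - 2*cos(s) + C

Use integration by parts with u = s**3 - s**2 + 4*s - 4, dv = cos(s) ds, so v = sin(s).
Apply parts 3 times (tabular method): alternate signs, differentiate u down to 0, integrate dv up.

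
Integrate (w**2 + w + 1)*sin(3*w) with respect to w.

Use integration by parts with u = w**2 + w + 1, dv = sin(3*w) dw, so v = -cos(3*w)/3.
Apply parts 2 times (tabular method): alternate signs, differentiate u down to 0, integrate dv up.

-w**2*cos(3*w)/3 + 2*w*sin(3*w)/9 - w*cos(3*w)/3 + sin(3*w)/9 - 7*cos(3*w)/27 + C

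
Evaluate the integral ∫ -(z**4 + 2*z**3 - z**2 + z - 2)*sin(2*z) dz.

z**4*cos(2*z)/2 - z**3*sin(2*z) + z**3*cos(2*z) - 3*z**2*sin(2*z)/2 - 2*z**2*cos(2*z) + 2*z*sin(2*z) - z*cos(2*z) + sin(2*z)/2 + C

Use integration by parts with u = z**4 + 2*z**3 - z**2 + z - 2, dv = -sin(2*z) dz, so v = cos(2*z)/2.
Apply parts 4 times (tabular method): alternate signs, differentiate u down to 0, integrate dv up.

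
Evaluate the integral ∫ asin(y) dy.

y*asin(y) + sqrt(-y**2 + 1) + C

Use integration by parts with u = arcsin(y), dv = dy.
Then du = 1/sqrt(-y**2 + 1) dy.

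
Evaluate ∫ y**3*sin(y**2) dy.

-y**2*cos(y**2)/2 + sin(y**2)/2 + C

Let u = y², du = 2y dy; rewrite as (1/2)∫ u^1·sin(1u) du.
Now integrate by parts 1 time.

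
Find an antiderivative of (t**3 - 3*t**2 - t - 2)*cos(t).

t**3*sin(t) - 3*t**2*sin(t) + 3*t**2*cos(t) - 7*t*sin(t) - 6*t*cos(t) + 4*sin(t) - 7*cos(t) + C

Use integration by parts with u = t**3 - 3*t**2 - t - 2, dv = cos(t) dt, so v = sin(t).
Apply parts 3 times (tabular method): alternate signs, differentiate u down to 0, integrate dv up.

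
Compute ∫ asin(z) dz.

Use integration by parts with u = arcsin(z), dv = dz.
Then du = 1/sqrt(-z**2 + 1) dz.

z*asin(z) + sqrt(-z**2 + 1) + C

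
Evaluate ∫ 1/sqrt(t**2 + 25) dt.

Substitute t = 5·tan(θ), so dt = 5·sec(θ)^2 dθ and the radical becomes sqrt(t**2 + 25) = 5·sec(θ) by the Pythagorean identity.
Integrate the resulting trig expression in θ, then back-substitute tan(θ) = t/5, sec(θ) = sqrt(t**2 + 25)/5 (absorbing any constant into C).

log(t + sqrt(t**2 + 25)) + C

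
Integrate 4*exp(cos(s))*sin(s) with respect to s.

Let u = cos(s), so du = (-sin(s)) ds.
Rewriting, the integral becomes -4·∫ e^u du = -4·e^u.
Substituting back, u = cos(s).

-4*exp(cos(s)) + C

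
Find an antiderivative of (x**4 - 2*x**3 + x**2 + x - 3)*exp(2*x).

(x**4 - 4*x**3 + 7*x**2 - 6*x)*exp(2*x)/2 + C

Use integration by parts with u = x**4 - 2*x**3 + x**2 + x - 3, dv = exp(2*x) dx, so v = exp(2*x)/2.
Apply parts 4 times (tabular method): alternate signs, differentiate u down to 0, integrate dv up.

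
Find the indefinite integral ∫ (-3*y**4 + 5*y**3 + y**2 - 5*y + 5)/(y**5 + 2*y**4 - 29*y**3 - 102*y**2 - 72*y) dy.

-5*log(y)/72 - 2797*log(y - 6)/3780 + log(y + 1)/14 + 349*log(y + 3)/54 - 349*log(y + 4)/40 + C

Factor the denominator: y*(y - 6)*(y + 1)*(y + 3)*(y + 4).
Partial-fraction decomposition: -349/(40*(y + 4)) + 349/(54*(y + 3)) + 1/(14*(y + 1)) - 2797/(3780*(y - 6)) - 5/(72*y).
Integrate each term: A/(y−a) contributes A·log|y−a|.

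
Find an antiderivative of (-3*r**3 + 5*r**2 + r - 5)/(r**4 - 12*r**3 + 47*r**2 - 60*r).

Factor the denominator: r*(r - 5)*(r - 4)*(r - 3).
Partial-fraction decomposition: -19/(3*(r - 3)) + 113/(4*(r - 4)) - 25/(r - 5) + 1/(12*r).
Integrate each term: A/(r−a) contributes A·log|r−a|.

log(r)/12 - 25*log(r - 5) + 113*log(r - 4)/4 - 19*log(r - 3)/3 + C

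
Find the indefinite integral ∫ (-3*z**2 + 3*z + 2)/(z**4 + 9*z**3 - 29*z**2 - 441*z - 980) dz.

Factor the denominator: (z - 7)*(z + 4)*(z + 5)*(z + 7).
Partial-fraction decomposition: 83/(42*(z + 7)) - 11/(3*(z + 5)) + 58/(33*(z + 4)) - 31/(462*(z - 7)).
Integrate each term: A/(z−a) contributes A·log|z−a|.

-31*log(z - 7)/462 + 58*log(z + 4)/33 - 11*log(z + 5)/3 + 83*log(z + 7)/42 + C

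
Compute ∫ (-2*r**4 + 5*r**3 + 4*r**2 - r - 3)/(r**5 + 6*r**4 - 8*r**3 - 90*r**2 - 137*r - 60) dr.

-3*log(r - 4)/35 - 67*log(r + 1)/160 + 261*log(r + 3)/56 - 197*log(r + 5)/32 - 1/(8*r + 8) + C

Factor the denominator: (r - 4)*(r + 1)**2*(r + 3)*(r + 5).
Partial-fraction decomposition: -197/(32*(r + 5)) + 261/(56*(r + 3)) - 67/(160*(r + 1)) + 1/(8*(r + 1)**2) - 3/(35*(r - 4)).
Integrate each term; A/(r−a) gives A·log|r−a|; A/(r−a)² gives −A/(r−a).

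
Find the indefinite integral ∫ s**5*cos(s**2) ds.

Let u = s², du = 2s ds; rewrite as (1/2)∫ u^2·cos(1u) du.
Now integrate by parts 2 times.

s**4*sin(s**2)/2 + s**2*cos(s**2) - sin(s**2) + C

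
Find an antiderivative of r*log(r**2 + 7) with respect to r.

Let u = r**2 + 7, so du = (2*r) dr.
The integral becomes (1/2)·∫ log(u) du; integrate by parts with u′=log(u), dv′=du.

r**2*log(r**2 + 7)/2 - r**2/2 + 7*log(r**2 + 7)/2 + C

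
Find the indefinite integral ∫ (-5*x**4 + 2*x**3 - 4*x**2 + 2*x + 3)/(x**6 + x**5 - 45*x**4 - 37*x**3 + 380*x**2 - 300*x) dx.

Factor the denominator: x*(x - 6)*(x - 2)*(x - 1)*(x + 5)**2.
Partial-fraction decomposition: 694493/(2668050*(x + 5)) - 1741/(1155*(x + 5)**2) - 1/(90*(x - 1)) + 73/(392*(x - 2)) - 2059/(4840*(x - 6)) - 1/(100*x).
Integrate each term; A/(x−a) gives A·log|x−a|; A/(x−a)² gives −A/(x−a).

-log(x)/100 - 2059*log(x - 6)/4840 + 73*log(x - 2)/392 - log(x - 1)/90 + 694493*log(x + 5)/2668050 + 1741/(1155*x + 5775) + C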